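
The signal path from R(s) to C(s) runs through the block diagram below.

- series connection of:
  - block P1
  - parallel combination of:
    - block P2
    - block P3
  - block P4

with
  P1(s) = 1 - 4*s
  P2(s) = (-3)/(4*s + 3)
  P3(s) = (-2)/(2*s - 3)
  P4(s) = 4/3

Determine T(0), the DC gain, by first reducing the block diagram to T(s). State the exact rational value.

The answer is -4/9.

Reasoning:
(1) reduce the parallel group P2, P3, giving (3 - 14*s)/(8*s^2 - 6*s - 9)
(2) multiply P1, (P2+P3), P4 (series), giving (224*s^2 - 104*s + 12)/(24*s^2 - 18*s - 27)
Evaluating the step-2 result (the overall T(s)) at s = 0 gives T(0) = 12/(-27) = -4/9.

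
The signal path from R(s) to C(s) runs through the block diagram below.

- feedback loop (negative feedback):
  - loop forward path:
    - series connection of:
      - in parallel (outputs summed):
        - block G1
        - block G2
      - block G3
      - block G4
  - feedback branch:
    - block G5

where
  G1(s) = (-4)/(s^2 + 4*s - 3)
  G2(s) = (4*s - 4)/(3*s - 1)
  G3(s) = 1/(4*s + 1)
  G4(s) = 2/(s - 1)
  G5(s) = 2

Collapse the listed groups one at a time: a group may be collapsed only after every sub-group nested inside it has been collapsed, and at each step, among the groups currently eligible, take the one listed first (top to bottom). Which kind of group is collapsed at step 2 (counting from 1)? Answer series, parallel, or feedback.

Step 1 - reduce the parallel group G1, G2
Step 2 - series reduction of (G1+G2), G3, G4
Step 3 - close the feedback loop around ((G1+G2)*G3*G4), G5
At step 2 the group reduced is series.

Final answer: series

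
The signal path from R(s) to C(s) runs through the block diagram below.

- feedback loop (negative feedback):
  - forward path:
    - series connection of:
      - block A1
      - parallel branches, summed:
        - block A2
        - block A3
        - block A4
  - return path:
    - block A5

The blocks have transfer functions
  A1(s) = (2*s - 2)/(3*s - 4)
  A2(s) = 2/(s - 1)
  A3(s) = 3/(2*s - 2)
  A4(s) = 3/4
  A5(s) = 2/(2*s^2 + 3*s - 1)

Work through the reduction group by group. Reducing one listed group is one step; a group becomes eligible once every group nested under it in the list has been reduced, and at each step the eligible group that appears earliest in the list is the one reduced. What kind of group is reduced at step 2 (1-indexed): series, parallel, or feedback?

1. parallel reduction of A2, A3, A4
2. reduce the series chain A1, (A2+A3+A4)
3. feedback reduction of (A1*(A2+A3+A4)), A5
At step 2 the group reduced is series.

Therefore the answer is series.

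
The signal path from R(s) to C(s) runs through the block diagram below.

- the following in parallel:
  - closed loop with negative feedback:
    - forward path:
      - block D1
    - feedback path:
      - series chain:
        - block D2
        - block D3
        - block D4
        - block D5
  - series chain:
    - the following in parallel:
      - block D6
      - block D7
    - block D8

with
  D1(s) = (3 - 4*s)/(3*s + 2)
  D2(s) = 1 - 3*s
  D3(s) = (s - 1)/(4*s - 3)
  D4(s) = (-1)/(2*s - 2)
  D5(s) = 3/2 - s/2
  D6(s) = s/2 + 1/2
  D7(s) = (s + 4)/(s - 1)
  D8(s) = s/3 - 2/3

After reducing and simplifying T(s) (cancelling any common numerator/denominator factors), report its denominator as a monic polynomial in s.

Reducing step by step:

[1] reduce the series chain D2, D3, D4, D5, giving (-3*s^2 + 10*s - 3)/(16*s - 12)
[2] apply the feedback formula to D1, (D2*D3*D4*D5), giving (12 - 16*s)/(3*s^2 + 2*s + 11)
[3] add D6, D7 (parallel), giving (s^2 + 2*s + 7)/(2*s - 2)
[4] multiply (D6+D7), D8 (series), giving (s^3 + 3*s - 14)/(6*s - 6)
[5] combine [D1/(1+D1*(D2*D3*D4*D5))], ((D6+D7)*D8) in parallel, giving (3*s^5 + 2*s^4 + 20*s^3 - 132*s^2 + 173*s - 226)/(18*s^3 - 6*s^2 + 54*s - 66)
Step 5 gives the fully reduced T(s), with no common factor left to cancel. The denominator's leading coefficient is 18, so divide each of its coefficients by 18 to get the monic form.

Answer: s^3 - s^2/3 + 3*s - 11/3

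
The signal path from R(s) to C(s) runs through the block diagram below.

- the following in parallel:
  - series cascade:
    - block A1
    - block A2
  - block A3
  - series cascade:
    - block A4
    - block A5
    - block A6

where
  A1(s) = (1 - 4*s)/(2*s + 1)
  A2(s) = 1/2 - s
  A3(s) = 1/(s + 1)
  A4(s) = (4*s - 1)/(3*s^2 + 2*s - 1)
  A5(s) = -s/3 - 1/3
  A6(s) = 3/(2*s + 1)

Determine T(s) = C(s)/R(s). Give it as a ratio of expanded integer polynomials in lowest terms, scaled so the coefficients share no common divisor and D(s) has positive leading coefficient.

Step 1. multiply A1, A2 (series); result (8*s^2 - 6*s + 1)/(4*s + 2)
Step 2. multiply A4, A5, A6 (series); result (1 - 4*s)/(6*s^2 + s - 1)
Step 3. add (A1*A2), A3, (A4*A5*A6) (parallel): this yields T(s), and no further normalization is needed

Therefore the answer is (24*s^4 - 2*s^3 - 13*s^2 + 4*s - 1)/(12*s^3 + 14*s^2 - 2).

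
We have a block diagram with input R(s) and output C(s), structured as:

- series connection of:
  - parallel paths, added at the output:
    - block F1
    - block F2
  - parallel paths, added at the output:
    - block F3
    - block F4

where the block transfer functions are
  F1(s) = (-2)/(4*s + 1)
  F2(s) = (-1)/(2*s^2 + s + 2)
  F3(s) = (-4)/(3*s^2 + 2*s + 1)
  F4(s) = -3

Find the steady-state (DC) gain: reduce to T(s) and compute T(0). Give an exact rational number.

(1) sum the parallel branches F1, F2; result (-4*s^2 - 6*s - 5)/(8*s^3 + 6*s^2 + 9*s + 2)
(2) combine F3, F4 in parallel; result (-9*s^2 - 6*s - 7)/(3*s^2 + 2*s + 1)
(3) multiply (F1+F2), (F3+F4) (series); result (36*s^4 + 78*s^3 + 109*s^2 + 72*s + 35)/(24*s^5 + 34*s^4 + 47*s^3 + 30*s^2 + 13*s + 2)
That last expression is T(s); at s = 0 only the constant terms survive, so T(0) = 35/2.

Answer: 35/2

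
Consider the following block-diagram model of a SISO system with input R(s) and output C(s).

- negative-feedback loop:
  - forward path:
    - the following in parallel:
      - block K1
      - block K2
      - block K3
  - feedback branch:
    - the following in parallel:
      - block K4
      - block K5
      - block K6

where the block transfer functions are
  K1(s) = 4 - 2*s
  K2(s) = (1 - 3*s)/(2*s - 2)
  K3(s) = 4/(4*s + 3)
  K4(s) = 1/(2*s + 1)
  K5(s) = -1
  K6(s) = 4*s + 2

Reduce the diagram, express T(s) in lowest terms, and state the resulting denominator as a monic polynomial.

1. add K1, K2, K3 (parallel) -> (-16*s^3 + 24*s^2 + 7*s - 29)/(8*s^2 - 2*s - 6)
2. reduce the parallel group K4, K5, K6 -> (8*s^2 + 6*s + 2)/(2*s + 1)
3. apply the feedback formula to (K1+K2+K3), (K4+K5+K6) -> (32*s^4 - 32*s^3 - 38*s^2 + 51*s + 29)/(128*s^5 - 96*s^4 - 184*s^3 + 138*s^2 + 174*s + 64)
T(s) is the step-3 result (common factors already cancelled). Leading coefficient of the denominator: 128. Divide through by 128 for the monic polynomial.

Final answer: s^5 - 3*s^4/4 - 23*s^3/16 + 69*s^2/64 + 87*s/64 + 1/2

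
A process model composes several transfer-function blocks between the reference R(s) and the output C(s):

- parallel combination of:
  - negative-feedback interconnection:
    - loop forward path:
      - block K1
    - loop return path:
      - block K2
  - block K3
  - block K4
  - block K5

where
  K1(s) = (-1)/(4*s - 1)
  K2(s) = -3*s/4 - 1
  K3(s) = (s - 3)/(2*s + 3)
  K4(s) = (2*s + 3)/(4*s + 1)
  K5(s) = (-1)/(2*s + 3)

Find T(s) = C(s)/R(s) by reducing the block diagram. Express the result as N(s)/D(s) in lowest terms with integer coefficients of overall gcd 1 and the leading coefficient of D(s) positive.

[1] apply the feedback formula to K1, K2 = (-4)/(19*s)
[2] add [K1/(1+K1*K2)], K3, K4, K5 (parallel) - this is the overall T(s), already in the required normalized form

Final answer: (152*s^3 - 89*s^2 + 39*s - 12)/(152*s^3 + 266*s^2 + 57*s)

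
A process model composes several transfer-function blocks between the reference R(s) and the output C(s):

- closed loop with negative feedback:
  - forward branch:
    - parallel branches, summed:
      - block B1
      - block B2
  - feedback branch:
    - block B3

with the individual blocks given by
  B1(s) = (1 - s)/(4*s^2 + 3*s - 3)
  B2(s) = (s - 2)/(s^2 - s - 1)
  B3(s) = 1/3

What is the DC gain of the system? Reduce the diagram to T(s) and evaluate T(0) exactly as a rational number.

First reduce the diagram to T(s).

Step 1. combine B1, B2 in parallel, giving (3*s^3 - 3*s^2 - 9*s + 5)/(4*s^4 - s^3 - 10*s^2 + 3)
Step 2. collapse the loop ((B1+B2) forward, B3 return), giving (9*s^3 - 9*s^2 - 27*s + 15)/(12*s^4 - 33*s^2 - 9*s + 14)
Evaluating the step-2 result (the overall T(s)) at s = 0 gives T(0) = 15/14.

Answer: 15/14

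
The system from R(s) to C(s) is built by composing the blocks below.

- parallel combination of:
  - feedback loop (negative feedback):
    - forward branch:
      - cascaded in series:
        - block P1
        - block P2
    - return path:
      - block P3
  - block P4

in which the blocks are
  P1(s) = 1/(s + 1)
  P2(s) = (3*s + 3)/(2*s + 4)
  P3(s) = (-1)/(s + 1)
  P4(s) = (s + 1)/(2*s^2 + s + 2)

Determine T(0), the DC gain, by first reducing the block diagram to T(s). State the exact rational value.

Reducing step by step:

(1) cascade P1, P2 -> 3/(2*s + 4)
(2) reduce the feedback loop with forward (P1*P2) and return P3 -> (3*s + 3)/(2*s^2 + 6*s + 1)
(3) parallel reduction of [(P1*P2)/(1+(P1*P2)*P3)], P4 -> (8*s^3 + 17*s^2 + 16*s + 7)/(4*s^4 + 14*s^3 + 12*s^2 + 13*s + 2)
That last expression is T(s); at s = 0 only the constant terms survive, so T(0) = 7/2.

Answer: 7/2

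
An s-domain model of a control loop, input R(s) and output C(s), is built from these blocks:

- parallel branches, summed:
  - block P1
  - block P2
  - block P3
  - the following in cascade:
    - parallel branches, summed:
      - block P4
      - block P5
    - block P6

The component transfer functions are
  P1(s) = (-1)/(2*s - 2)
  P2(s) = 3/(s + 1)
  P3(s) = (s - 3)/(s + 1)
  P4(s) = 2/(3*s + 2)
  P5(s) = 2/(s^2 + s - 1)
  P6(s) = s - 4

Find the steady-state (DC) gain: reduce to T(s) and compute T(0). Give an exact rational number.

Step 1. add P4, P5 (parallel), giving (2*s^2 + 8*s + 2)/(3*s^3 + 5*s^2 - s - 2)
Step 2. series reduction of (P4+P5), P6, giving (2*s^3 - 30*s - 8)/(3*s^3 + 5*s^2 - s - 2)
Step 3. sum the parallel branches P1, P2, P3, ((P4+P5)*P6), giving (10*s^5 + s^4 - 84*s^3 - 22*s^2 + 67*s + 18)/(6*s^5 + 10*s^4 - 8*s^3 - 14*s^2 + 2*s + 4)
Evaluating the step-3 result (the overall T(s)) at s = 0 gives T(0) = 18/4 = 9/2.

Answer: 9/2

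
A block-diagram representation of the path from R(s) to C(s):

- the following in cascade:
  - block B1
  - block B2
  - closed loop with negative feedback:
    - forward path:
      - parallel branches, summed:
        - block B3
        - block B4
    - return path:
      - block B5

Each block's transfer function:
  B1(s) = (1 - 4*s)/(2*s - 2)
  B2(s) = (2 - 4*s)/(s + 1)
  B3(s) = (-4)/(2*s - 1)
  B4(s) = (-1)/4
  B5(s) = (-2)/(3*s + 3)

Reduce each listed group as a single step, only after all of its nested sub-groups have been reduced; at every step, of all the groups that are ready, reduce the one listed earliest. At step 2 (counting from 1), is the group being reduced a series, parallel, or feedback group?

Step 1. add B3, B4 (parallel)
Step 2. collapse the loop ((B3+B4) forward, B5 return)
Step 3. cascade B1, B2, [(B3+B4)/(1+(B3+B4)*B5)]
At step 2 the group reduced is feedback.

Answer: feedback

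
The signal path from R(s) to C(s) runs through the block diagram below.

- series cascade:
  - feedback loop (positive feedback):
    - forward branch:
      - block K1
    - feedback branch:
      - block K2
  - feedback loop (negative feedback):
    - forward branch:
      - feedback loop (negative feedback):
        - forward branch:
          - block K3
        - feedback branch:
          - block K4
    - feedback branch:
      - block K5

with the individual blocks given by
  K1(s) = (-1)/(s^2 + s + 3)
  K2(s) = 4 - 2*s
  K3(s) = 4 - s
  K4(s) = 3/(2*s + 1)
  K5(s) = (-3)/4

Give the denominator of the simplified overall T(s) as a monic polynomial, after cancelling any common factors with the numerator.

Step 1 - close the feedback loop around K1, K2; result (-1)/(s^2 - s + 7)
Step 2 - collapse the loop (K3 forward, K4 return); result (2*s^2 - 7*s - 4)/(s - 13)
Step 3 - reduce the feedback loop with forward [K3/(1+K3*K4)] and return K5; result (-8*s^2 + 28*s + 16)/(6*s^2 - 25*s + 40)
Step 4 - series reduction of [K1/(1-K1*K2)], [[K3/(1+K3*K4)]/(1+[K3/(1+K3*K4)]*K5)]; result (8*s^2 - 28*s - 16)/(6*s^4 - 31*s^3 + 107*s^2 - 215*s + 280)
Step 4 gives the fully reduced T(s), with no common factor left to cancel. The denominator's leading coefficient is 6, so divide each of its coefficients by 6 to get the monic form.

Answer: s^4 - 31*s^3/6 + 107*s^2/6 - 215*s/6 + 140/3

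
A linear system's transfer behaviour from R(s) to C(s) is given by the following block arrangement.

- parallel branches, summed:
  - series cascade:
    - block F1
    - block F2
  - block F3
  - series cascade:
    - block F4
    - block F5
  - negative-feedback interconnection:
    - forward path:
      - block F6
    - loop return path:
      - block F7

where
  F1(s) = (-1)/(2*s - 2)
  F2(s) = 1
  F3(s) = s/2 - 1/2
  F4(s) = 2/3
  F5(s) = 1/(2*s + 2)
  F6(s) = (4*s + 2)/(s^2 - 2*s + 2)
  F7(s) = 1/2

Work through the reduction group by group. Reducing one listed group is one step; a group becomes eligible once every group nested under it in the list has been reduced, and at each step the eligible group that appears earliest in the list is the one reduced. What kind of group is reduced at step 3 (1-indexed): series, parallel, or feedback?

The answer is feedback.

Reasoning:
Step 1: combine F1, F2 in series
Step 2: cascade F4, F5
Step 3: reduce the feedback loop with forward F6 and return F7
Step 4: reduce the parallel group (F1*F2), F3, (F4*F5), [F6/(1+F6*F7)]
Step 3 collapses a feedback group.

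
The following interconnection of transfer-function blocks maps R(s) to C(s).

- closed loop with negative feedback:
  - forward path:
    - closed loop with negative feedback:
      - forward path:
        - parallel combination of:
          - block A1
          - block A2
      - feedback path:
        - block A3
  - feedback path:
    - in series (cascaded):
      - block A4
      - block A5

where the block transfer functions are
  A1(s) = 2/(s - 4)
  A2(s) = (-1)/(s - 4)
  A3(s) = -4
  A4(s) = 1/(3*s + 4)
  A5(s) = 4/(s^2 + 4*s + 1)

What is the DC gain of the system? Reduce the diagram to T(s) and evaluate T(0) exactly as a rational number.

Answer: -1/7

Working:
1. add A1, A2 (parallel) gives 1/(s - 4)
2. reduce the feedback loop with forward (A1+A2) and return A3 gives 1/(s - 8)
3. reduce the series chain A4, A5 gives 4/(3*s^3 + 16*s^2 + 19*s + 4)
4. apply the feedback formula to [(A1+A2)/(1+(A1+A2)*A3)], (A4*A5) gives (3*s^3 + 16*s^2 + 19*s + 4)/(3*s^4 - 8*s^3 - 109*s^2 - 148*s - 28)
Evaluating the step-4 result (the overall T(s)) at s = 0 gives T(0) = 4/(-28) = -1/7.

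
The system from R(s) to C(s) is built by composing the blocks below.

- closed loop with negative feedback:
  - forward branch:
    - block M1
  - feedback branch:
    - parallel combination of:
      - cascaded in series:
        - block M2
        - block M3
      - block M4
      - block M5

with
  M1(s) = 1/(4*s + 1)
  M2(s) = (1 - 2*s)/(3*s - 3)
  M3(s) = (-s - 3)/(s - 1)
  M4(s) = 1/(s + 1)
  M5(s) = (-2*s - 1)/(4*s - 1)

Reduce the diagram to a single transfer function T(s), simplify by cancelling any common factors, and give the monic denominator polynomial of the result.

Step 1 - reduce the series chain M2, M3: (2*s^2 + 5*s - 3)/(3*s^2 - 6*s + 3)
Step 2 - sum the parallel branches (M2*M3), M4, M5: (2*s^4 + 41*s^3 - 17*s^2 + s - 3)/(12*s^4 - 15*s^3 - 9*s^2 + 15*s - 3)
Step 3 - feedback reduction of M1, ((M2*M3)+M4+M5): (12*s^4 - 15*s^3 - 9*s^2 + 15*s - 3)/(48*s^5 - 46*s^4 - 10*s^3 + 34*s^2 + 4*s - 6)
T(s) is the step-3 result (common factors already cancelled). Leading coefficient of the denominator: 48. Divide through by 48 for the monic polynomial.

Final answer: s^5 - 23*s^4/24 - 5*s^3/24 + 17*s^2/24 + s/12 - 1/8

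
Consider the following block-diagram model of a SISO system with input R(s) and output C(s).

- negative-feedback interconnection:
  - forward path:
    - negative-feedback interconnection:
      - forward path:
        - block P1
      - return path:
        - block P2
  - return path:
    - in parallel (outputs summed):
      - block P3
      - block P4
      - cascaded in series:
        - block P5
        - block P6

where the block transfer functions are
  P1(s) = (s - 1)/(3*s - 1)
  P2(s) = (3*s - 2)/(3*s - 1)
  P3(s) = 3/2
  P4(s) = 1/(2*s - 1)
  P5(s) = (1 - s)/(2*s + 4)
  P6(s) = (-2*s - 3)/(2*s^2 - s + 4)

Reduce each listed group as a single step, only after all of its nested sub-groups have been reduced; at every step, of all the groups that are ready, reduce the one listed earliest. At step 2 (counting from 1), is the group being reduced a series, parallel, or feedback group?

[1] close the feedback loop around P1, P2
[2] reduce the series chain P5, P6
[3] combine P3, P4, (P5*P6) in parallel
[4] feedback reduction of [P1/(1+P1*P2)], (P3+P4+(P5*P6))
The group at step 2 is a series group.

Answer: series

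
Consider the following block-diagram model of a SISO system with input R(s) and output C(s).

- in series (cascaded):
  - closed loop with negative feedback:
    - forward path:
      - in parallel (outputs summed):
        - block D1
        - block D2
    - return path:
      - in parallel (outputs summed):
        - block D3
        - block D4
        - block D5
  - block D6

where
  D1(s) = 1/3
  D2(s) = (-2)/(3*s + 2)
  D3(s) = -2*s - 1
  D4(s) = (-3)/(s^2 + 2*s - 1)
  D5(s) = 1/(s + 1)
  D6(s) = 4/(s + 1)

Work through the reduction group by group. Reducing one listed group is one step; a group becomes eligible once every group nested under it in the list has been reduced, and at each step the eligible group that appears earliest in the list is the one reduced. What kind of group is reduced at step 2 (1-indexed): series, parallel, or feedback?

Reducing step by step:

Step 1 - sum the parallel branches D1, D2
Step 2 - add D3, D4, D5 (parallel)
Step 3 - apply the feedback formula to (D1+D2), (D3+D4+D5)
Step 4 - cascade [(D1+D2)/(1+(D1+D2)*(D3+D4+D5))], D6
So the answer for step 2 is parallel.

Answer: parallel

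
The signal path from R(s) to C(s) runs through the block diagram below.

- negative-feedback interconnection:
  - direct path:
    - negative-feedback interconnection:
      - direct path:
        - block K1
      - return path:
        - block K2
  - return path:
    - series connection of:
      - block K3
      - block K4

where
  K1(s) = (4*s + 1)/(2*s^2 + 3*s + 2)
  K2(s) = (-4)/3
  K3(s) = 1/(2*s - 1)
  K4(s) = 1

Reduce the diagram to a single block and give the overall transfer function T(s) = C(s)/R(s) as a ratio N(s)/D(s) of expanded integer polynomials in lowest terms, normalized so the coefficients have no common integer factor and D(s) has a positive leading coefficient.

The answer is (24*s^2 - 6*s - 3)/(12*s^3 - 20*s^2 + 23*s + 1).

Reasoning:
Step 1 - feedback reduction of K1, K2 gives (12*s + 3)/(6*s^2 - 7*s + 2)
Step 2 - cascade K3, K4 gives 1/(2*s - 1)
Step 3 - feedback reduction of [K1/(1+K1*K2)], (K3*K4); the result is T(s) itself (integer coefficients, no common factor, positive leading denominator coefficient)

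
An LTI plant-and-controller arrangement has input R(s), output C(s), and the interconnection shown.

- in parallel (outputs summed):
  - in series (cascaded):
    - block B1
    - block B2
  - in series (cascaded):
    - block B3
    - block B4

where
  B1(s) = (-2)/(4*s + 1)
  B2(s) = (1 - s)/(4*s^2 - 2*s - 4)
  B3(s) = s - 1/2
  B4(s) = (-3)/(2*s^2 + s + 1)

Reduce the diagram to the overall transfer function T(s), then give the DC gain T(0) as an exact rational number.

Step 1. series reduction of B1, B2 gives (s - 1)/(8*s^3 - 2*s^2 - 9*s - 2)
Step 2. series reduction of B3, B4 gives (3 - 6*s)/(4*s^2 + 2*s + 2)
Step 3. reduce the parallel group (B1*B2), (B3*B4) gives (-48*s^4 + 40*s^3 + 46*s^2 - 15*s - 8)/(32*s^5 + 8*s^4 - 24*s^3 - 30*s^2 - 22*s - 4)
Evaluating the step-3 result (the overall T(s)) at s = 0 gives T(0) = -8/(-4) = 2.

Answer: 2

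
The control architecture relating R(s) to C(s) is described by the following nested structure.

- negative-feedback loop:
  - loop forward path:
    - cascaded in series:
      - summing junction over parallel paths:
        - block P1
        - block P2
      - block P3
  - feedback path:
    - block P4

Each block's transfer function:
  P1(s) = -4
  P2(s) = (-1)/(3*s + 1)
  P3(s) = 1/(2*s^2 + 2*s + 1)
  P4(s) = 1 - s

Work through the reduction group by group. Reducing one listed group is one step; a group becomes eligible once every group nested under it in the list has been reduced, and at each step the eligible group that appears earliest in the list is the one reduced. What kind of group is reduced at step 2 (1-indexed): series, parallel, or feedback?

The answer is series.

Reasoning:
[1] parallel reduction of P1, P2
[2] multiply (P1+P2), P3 (series)
[3] reduce the feedback loop with forward ((P1+P2)*P3) and return P4
Step 2: series.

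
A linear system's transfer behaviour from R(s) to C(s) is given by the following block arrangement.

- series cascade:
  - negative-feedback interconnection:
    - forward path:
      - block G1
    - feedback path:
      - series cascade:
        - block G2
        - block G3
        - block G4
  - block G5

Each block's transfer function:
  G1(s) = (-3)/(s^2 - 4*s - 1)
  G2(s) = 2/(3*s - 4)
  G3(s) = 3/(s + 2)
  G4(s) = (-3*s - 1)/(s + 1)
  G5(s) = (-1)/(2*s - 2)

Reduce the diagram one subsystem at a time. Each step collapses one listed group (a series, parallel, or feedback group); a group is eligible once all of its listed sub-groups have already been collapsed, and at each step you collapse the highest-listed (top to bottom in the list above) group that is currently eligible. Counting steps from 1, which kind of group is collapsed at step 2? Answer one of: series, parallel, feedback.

Reducing step by step:

1. series reduction of G2, G3, G4
2. close the feedback loop around G1, (G2*G3*G4)
3. series reduction of [G1/(1+G1*(G2*G3*G4))], G5
At step 2 the group reduced is feedback.

Answer: feedback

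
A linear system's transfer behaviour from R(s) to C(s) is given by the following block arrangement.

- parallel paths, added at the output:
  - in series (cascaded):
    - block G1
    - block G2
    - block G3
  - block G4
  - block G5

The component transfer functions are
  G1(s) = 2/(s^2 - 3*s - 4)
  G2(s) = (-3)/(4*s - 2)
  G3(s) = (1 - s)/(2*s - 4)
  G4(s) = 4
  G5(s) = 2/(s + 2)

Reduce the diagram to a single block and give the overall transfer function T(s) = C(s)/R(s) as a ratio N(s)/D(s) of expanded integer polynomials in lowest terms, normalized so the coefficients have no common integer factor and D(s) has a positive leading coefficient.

Step 1: combine G1, G2, G3 in series; result (3*s - 3)/(4*s^4 - 22*s^3 + 18*s^2 + 28*s - 16)
Step 2: parallel reduction of (G1*G2*G3), G4, G5 - this is the overall T(s), already in the required normalized form

Hence the answer: (16*s^5 - 48*s^4 - 148*s^3 + 295*s^2 + 219*s - 166)/(4*s^5 - 14*s^4 - 26*s^3 + 64*s^2 + 40*s - 32)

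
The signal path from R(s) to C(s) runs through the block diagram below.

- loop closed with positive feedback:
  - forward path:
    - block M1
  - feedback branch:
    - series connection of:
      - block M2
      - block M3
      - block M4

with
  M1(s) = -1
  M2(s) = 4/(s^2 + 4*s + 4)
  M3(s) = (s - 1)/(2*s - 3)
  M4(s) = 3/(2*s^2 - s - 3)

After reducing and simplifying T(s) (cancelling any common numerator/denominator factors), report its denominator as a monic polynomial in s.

(1) series reduction of M2, M3, M4 = (12*s - 12)/(4*s^5 + 8*s^4 - 19*s^3 - 35*s^2 + 24*s + 36)
(2) feedback reduction of M1, (M2*M3*M4) = (-4*s^5 - 8*s^4 + 19*s^3 + 35*s^2 - 24*s - 36)/(4*s^5 + 8*s^4 - 19*s^3 - 35*s^2 + 36*s + 24)
Step 2 gives the fully reduced T(s), with no common factor left to cancel. The denominator's leading coefficient is 4, so divide each of its coefficients by 4 to get the monic form.

Final answer: s^5 + 2*s^4 - 19*s^3/4 - 35*s^2/4 + 9*s + 6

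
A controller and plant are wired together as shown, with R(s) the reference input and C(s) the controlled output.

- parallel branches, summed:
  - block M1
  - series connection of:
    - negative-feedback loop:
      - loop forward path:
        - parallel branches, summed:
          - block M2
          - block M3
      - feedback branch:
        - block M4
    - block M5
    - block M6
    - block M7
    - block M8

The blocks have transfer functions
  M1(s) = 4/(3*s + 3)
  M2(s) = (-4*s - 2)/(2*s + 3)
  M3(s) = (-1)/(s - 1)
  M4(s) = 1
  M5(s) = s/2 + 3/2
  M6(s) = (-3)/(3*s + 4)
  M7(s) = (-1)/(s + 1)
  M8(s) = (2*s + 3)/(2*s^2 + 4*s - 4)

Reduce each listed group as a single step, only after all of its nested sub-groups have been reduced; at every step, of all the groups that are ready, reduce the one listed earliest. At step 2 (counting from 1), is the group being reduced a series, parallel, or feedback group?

The answer is feedback.

Reasoning:
(1) sum the parallel branches M2, M3
(2) close the feedback loop around (M2+M3), M4
(3) multiply [(M2+M3)/(1+(M2+M3)*M4)], M5, M6, M7, M8 (series)
(4) sum the parallel branches M1, ([(M2+M3)/(1+(M2+M3)*M4)]*M5*M6*M7*M8)
So the answer for step 2 is feedback.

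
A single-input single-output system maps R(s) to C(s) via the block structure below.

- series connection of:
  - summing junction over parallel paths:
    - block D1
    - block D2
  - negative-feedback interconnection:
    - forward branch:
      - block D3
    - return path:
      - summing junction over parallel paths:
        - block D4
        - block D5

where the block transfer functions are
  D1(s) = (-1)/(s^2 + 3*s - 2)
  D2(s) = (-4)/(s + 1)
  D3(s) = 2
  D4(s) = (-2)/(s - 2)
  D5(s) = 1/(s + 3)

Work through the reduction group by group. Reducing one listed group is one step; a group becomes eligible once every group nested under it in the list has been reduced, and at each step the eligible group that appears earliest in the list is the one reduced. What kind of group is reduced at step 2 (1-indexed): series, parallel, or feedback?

The answer is parallel.

Reasoning:
Step 1. add D1, D2 (parallel)
Step 2. parallel reduction of D4, D5
Step 3. collapse the loop (D3 forward, (D4+D5) return)
Step 4. series reduction of (D1+D2), [D3/(1+D3*(D4+D5))]
At step 2 the group reduced is parallel.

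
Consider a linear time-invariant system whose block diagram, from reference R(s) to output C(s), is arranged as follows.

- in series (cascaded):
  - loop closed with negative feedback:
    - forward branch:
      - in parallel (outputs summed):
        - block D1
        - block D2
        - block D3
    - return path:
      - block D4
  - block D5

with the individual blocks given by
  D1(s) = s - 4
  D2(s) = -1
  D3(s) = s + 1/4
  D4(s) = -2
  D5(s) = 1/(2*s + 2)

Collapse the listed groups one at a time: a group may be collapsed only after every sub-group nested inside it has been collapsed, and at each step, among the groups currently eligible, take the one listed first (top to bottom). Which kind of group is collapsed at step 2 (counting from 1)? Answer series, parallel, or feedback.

Step 1 - sum the parallel branches D1, D2, D3
Step 2 - close the feedback loop around (D1+D2+D3), D4
Step 3 - series reduction of [(D1+D2+D3)/(1+(D1+D2+D3)*D4)], D5
Step 2: feedback.

Answer: feedback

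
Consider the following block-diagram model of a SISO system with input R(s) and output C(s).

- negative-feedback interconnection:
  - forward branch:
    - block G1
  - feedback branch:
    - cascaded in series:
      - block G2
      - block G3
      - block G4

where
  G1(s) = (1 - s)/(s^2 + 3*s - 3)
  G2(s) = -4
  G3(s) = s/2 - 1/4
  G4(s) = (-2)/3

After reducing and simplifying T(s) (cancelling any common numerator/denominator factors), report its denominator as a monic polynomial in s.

Step 1: combine G2, G3, G4 in series: 4*s/3 - 2/3
Step 2: apply the feedback formula to G1, (G2*G3*G4): (3*s - 3)/(s^2 - 15*s + 11)
That last expression is T(s), already simplified, and its denominator is already monic.

Hence the answer: s^2 - 15*s + 11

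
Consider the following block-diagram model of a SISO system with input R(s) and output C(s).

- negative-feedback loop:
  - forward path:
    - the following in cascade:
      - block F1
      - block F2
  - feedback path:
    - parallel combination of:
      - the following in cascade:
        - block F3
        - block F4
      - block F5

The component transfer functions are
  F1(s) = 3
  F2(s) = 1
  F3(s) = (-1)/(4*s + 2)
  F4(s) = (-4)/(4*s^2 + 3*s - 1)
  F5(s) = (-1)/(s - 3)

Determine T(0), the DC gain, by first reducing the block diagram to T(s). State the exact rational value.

Step 1. multiply F1, F2 (series) = 3
Step 2. series reduction of F3, F4 = 2/(8*s^3 + 10*s^2 + s - 1)
Step 3. parallel reduction of (F3*F4), F5 = (-8*s^3 - 10*s^2 + s - 5)/(8*s^4 - 14*s^3 - 29*s^2 - 4*s + 3)
Step 4. close the feedback loop around (F1*F2), ((F3*F4)+F5) = (24*s^4 - 42*s^3 - 87*s^2 - 12*s + 9)/(8*s^4 - 38*s^3 - 59*s^2 - s - 12)
The step-4 result is T(s). Setting s = 0: T(0) = 9/(-12) = -3/4.

Hence the answer: -3/4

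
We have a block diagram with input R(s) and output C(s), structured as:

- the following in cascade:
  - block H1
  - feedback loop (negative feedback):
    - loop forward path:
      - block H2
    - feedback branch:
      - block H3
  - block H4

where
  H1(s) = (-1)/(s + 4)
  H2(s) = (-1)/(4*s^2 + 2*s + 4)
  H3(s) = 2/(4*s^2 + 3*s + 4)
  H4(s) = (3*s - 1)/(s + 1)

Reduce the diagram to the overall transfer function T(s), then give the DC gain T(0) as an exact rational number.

Reducing step by step:

1. collapse the loop (H2 forward, H3 return) -> (-4*s^2 - 3*s - 4)/(16*s^4 + 20*s^3 + 38*s^2 + 20*s + 14)
2. series reduction of H1, [H2/(1+H2*H3)], H4 -> (12*s^3 + 5*s^2 + 9*s - 4)/(16*s^6 + 100*s^5 + 202*s^4 + 290*s^3 + 266*s^2 + 150*s + 56)
DC gain: substitute s = 0 into T(s) from step 2: T(0) = -4/56 = -1/14.

Answer: -1/14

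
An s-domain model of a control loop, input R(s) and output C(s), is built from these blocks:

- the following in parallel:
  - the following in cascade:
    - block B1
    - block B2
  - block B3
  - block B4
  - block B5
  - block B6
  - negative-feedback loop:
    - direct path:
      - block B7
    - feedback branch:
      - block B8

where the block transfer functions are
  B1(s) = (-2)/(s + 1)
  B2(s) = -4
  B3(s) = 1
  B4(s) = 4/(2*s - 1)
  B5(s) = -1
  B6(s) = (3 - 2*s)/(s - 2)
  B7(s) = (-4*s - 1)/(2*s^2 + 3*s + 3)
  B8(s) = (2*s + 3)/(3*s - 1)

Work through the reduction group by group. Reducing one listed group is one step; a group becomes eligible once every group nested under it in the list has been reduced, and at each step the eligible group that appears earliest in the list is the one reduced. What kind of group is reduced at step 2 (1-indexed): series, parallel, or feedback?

Step 1. cascade B1, B2
Step 2. feedback reduction of B7, B8
Step 3. sum the parallel branches (B1*B2), B3, B4, B5, B6, [B7/(1+B7*B8)]
The group at step 2 is a feedback group.

Answer: feedback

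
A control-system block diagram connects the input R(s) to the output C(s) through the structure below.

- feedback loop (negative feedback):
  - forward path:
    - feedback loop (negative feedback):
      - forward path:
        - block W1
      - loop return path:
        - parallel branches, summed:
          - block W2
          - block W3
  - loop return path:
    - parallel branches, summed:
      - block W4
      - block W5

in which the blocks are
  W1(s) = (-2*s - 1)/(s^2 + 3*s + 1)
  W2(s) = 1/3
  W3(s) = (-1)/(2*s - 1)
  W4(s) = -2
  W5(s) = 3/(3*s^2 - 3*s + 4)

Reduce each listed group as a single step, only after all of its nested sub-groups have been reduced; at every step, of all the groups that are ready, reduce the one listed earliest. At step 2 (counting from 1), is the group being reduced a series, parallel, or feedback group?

Step 1: reduce the parallel group W2, W3
Step 2: collapse the loop (W1 forward, (W2+W3) return)
Step 3: reduce the parallel group W4, W5
Step 4: reduce the feedback loop with forward [W1/(1+W1*(W2+W3))] and return (W4+W5)
So the answer for step 2 is feedback.

Hence the answer: feedback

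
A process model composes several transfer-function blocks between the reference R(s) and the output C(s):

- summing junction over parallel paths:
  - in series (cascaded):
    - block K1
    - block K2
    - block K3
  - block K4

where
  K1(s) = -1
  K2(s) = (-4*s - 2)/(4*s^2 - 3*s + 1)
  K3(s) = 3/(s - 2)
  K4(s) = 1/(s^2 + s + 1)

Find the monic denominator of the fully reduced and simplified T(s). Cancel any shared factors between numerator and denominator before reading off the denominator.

1. reduce the series chain K1, K2, K3: (12*s + 6)/(4*s^3 - 11*s^2 + 7*s - 2)
2. add (K1*K2*K3), K4 (parallel): (16*s^3 + 7*s^2 + 25*s + 4)/(4*s^5 - 7*s^4 - 6*s^2 + 5*s - 2)
No further cancellation is possible in the step-2 result, so that is T(s). Its denominator becomes monic after dividing by the leading coefficient 4.

Answer: s^5 - 7*s^4/4 - 3*s^2/2 + 5*s/4 - 1/2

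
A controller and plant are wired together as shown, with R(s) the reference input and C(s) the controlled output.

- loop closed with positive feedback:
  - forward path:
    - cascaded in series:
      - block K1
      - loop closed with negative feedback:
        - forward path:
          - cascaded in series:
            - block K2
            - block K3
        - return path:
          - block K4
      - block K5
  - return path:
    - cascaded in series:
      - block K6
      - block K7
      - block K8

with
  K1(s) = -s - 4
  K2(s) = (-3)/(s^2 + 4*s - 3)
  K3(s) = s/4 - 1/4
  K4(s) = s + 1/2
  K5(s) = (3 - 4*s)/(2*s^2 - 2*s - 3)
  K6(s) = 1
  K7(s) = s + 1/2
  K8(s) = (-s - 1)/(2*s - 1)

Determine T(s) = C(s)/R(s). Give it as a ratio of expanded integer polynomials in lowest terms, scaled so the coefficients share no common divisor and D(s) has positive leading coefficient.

Step 1: cascade K2, K3: (3 - 3*s)/(4*s^2 + 16*s - 12)
Step 2: collapse the loop ((K2*K3) forward, K4 return): (6 - 6*s)/(2*s^2 + 35*s - 21)
Step 3: combine K1, [(K2*K3)/(1+(K2*K3)*K4)], K5 in series: (-24*s^3 - 54*s^2 + 150*s - 72)/(4*s^4 + 66*s^3 - 118*s^2 - 63*s + 63)
Step 4: cascade K6, K7, K8: (-2*s^2 - 3*s - 1)/(4*s - 2)
Step 5: reduce the feedback loop with forward (K1*[(K2*K3)/(1+(K2*K3)*K4)]*K5) and return (K6*K7*K8); the result is T(s) itself (integer coefficients, no common factor, positive leading denominator coefficient)

Hence the answer: (48*s^4 + 84*s^3 - 354*s^2 + 294*s - 72)/(16*s^5 - 38*s^4 + 245*s^3 - 118*s^2 - 156*s + 99)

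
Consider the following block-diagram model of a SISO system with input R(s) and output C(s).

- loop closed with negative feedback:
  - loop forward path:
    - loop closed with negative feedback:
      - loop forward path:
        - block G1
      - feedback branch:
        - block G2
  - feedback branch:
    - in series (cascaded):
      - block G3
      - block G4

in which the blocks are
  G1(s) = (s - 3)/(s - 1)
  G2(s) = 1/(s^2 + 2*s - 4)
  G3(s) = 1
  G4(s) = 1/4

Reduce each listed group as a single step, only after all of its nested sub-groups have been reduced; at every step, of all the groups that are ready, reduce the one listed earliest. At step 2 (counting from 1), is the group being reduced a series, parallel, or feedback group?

1. close the feedback loop around G1, G2
2. combine G3, G4 in series
3. close the feedback loop around [G1/(1+G1*G2)], (G3*G4)
So the answer for step 2 is series.

Answer: series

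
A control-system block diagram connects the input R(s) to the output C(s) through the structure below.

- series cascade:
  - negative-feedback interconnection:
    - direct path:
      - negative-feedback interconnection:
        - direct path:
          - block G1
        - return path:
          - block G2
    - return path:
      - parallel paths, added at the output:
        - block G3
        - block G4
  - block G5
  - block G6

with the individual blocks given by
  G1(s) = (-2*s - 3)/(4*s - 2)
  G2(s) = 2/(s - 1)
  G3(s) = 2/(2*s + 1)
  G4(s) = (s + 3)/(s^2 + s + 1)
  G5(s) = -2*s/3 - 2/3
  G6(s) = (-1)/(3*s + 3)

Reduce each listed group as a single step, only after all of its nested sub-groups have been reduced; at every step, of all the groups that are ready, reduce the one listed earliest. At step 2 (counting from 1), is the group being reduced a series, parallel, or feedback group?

Step 1: reduce the feedback loop with forward G1 and return G2
Step 2: parallel reduction of G3, G4
Step 3: collapse the loop ([G1/(1+G1*G2)] forward, (G3+G4) return)
Step 4: cascade [[G1/(1+G1*G2)]/(1+[G1/(1+G1*G2)]*(G3+G4))], G5, G6
Step 2: parallel.

Answer: parallel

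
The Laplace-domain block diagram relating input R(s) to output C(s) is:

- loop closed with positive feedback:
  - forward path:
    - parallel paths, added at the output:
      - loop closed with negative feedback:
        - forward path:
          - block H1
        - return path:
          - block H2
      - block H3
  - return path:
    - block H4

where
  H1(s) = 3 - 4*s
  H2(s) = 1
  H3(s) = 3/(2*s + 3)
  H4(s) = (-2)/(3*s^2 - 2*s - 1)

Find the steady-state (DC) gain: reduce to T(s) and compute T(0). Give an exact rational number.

First reduce the diagram to T(s).

[1] close the feedback loop around H1, H2 -> (4*s - 3)/(4*s - 4)
[2] combine [H1/(1+H1*H2)], H3 in parallel -> (8*s^2 + 18*s - 21)/(8*s^2 + 4*s - 12)
[3] close the feedback loop around ([H1/(1+H1*H2)]+H3), H4 -> (24*s^4 + 38*s^3 - 107*s^2 + 24*s + 21)/(24*s^4 - 4*s^3 - 36*s^2 + 56*s - 30)
That last expression is T(s); at s = 0 only the constant terms survive, so T(0) = 21/(-30) = -7/10.

Answer: -7/10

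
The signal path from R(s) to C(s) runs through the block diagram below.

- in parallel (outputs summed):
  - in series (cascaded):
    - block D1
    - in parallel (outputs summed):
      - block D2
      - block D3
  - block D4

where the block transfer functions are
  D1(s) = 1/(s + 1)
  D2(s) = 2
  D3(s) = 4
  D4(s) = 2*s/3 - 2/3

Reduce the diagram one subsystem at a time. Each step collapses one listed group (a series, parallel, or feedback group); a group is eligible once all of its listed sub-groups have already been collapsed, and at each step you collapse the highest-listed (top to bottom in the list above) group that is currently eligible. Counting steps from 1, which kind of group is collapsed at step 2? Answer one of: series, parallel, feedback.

Step 1 - parallel reduction of D2, D3
Step 2 - reduce the series chain D1, (D2+D3)
Step 3 - reduce the parallel group (D1*(D2+D3)), D4
Step 2 collapses a series group.

Therefore the answer is series.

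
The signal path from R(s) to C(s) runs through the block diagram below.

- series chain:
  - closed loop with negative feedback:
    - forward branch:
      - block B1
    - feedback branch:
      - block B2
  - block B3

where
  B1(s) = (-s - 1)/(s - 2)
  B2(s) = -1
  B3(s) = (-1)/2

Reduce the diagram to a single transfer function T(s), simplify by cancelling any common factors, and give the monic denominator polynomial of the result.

Step 1. apply the feedback formula to B1, B2 -> (-s - 1)/(2*s - 1)
Step 2. series reduction of [B1/(1+B1*B2)], B3 -> (s + 1)/(4*s - 2)
Step 2 gives the fully reduced T(s), with no common factor left to cancel. The denominator's leading coefficient is 4, so divide each of its coefficients by 4 to get the monic form.

Answer: s - 1/2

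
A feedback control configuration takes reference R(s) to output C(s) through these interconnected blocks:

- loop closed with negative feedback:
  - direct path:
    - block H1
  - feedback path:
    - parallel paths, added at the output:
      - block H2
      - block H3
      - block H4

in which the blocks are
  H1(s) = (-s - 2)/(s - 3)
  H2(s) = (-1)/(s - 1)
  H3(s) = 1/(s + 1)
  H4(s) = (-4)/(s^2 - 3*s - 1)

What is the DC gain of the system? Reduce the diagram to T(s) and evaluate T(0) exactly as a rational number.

Step 1: sum the parallel branches H2, H3, H4 = (-6*s^2 + 6*s + 6)/(s^4 - 3*s^3 - 2*s^2 + 3*s + 1)
Step 2: close the feedback loop around H1, (H2+H3+H4) = (-s^5 + s^4 + 8*s^3 + s^2 - 7*s - 2)/(s^5 - 6*s^4 + 13*s^3 + 15*s^2 - 26*s - 15)
Step 2 gives the overall T(s). Then T(0) = -2/(-15) = 2/15.

Final answer: 2/15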